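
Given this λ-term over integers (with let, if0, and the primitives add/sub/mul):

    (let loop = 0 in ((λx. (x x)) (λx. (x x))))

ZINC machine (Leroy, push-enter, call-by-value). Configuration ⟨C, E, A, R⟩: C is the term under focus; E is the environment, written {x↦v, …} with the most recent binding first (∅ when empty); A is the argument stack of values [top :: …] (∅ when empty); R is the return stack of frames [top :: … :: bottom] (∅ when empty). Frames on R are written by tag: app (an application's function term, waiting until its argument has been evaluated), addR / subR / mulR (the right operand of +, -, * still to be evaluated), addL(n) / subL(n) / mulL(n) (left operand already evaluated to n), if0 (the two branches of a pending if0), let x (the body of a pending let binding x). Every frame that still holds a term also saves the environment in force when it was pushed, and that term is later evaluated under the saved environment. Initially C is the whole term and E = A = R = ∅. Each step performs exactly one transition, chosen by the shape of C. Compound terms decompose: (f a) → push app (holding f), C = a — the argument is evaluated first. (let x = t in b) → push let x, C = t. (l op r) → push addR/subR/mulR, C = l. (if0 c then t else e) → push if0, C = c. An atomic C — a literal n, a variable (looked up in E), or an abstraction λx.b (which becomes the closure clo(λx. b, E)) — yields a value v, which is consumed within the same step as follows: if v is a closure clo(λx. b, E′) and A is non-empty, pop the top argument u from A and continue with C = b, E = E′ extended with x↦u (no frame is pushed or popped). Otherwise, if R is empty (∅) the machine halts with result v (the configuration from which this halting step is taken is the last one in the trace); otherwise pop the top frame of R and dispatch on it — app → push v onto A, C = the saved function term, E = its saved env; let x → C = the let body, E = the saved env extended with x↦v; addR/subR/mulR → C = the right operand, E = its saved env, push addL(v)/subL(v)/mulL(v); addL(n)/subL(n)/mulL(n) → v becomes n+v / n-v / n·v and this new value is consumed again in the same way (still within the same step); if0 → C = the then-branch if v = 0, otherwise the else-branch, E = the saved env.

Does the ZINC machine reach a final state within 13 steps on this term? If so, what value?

Answer: DIVERGES (no final state within 13 steps)

Execution trace:
0. [C=(let loop = 0 in ((λx. (x x)) (λx. (x x)))) | E=∅ | A=∅ | R=∅]
1. [C=0 | E=∅ | A=∅ | R=[let loop]]
2. [C=((λx. (x x)) (λx. (x x))) | E={loop↦0} | A=∅ | R=∅]
3. [C=(λx. (x x)) | E={loop↦0} | A=∅ | R=[app]]
4. [C=(λx. (x x)) | E={loop↦0} | A=[clo(λx. (x x), {loop↦0})] | R=∅]
5. [C=(x x) | E={x↦clo(λx. (x x), {loop↦0}), loop↦0} | A=∅ | R=∅]
6. [C=x | E={x↦clo(λx. (x x), {loop↦0}), loop↦0} | A=∅ | R=[app]]
7. [C=x | E={x↦clo(λx. (x x), {loop↦0}), loop↦0} | A=[clo(λx. (x x), {loop↦0})] | R=∅]
… configuration repeats with period 3 (steps 5–7 recur indefinitely) …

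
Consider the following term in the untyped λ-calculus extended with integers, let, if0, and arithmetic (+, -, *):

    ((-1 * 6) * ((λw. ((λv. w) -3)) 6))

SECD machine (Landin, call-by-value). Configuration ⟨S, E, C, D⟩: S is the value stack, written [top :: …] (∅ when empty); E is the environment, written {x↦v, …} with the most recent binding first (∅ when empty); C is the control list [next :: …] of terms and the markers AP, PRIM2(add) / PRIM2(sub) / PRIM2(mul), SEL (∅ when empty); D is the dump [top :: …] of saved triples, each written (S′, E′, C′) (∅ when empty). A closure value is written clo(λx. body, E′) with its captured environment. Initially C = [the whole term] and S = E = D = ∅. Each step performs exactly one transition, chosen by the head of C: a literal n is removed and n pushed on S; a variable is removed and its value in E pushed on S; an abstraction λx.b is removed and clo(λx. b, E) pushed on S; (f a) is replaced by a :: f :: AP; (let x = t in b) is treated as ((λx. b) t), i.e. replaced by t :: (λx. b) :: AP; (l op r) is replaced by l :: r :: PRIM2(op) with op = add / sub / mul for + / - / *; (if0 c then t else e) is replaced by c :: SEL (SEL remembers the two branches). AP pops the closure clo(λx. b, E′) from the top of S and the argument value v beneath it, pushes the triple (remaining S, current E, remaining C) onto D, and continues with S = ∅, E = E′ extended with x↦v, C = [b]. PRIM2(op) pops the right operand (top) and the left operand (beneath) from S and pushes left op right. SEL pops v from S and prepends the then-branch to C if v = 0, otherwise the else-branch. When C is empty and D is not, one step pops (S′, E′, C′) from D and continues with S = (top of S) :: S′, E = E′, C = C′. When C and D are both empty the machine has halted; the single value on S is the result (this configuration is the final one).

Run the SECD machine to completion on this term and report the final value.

[0] ⟨S=∅; E=∅; C=[((-1 * 6) * ((λw. ((λv. w) -3)) 6))]; D=∅⟩
[1] ⟨S=∅; E=∅; C=[(-1 * 6) :: ((λw. ((λv. w) -3)) 6) :: PRIM2(mul)]; D=∅⟩
[2] ⟨S=∅; E=∅; C=[-1 :: 6 :: PRIM2(mul) :: ((λw. ((λv. w) -3)) 6) :: PRIM2(mul)]; D=∅⟩
[3] ⟨S=[-1]; E=∅; C=[6 :: PRIM2(mul) :: ((λw. ((λv. w) -3)) 6) :: PRIM2(mul)]; D=∅⟩
[4] ⟨S=[6 :: -1]; E=∅; C=[PRIM2(mul) :: ((λw. ((λv. w) -3)) 6) :: PRIM2(mul)]; D=∅⟩
[5] ⟨S=[-6]; E=∅; C=[((λw. ((λv. w) -3)) 6) :: PRIM2(mul)]; D=∅⟩
[6] ⟨S=[-6]; E=∅; C=[6 :: (λw. ((λv. w) -3)) :: AP :: PRIM2(mul)]; D=∅⟩
[7] ⟨S=[6 :: -6]; E=∅; C=[(λw. ((λv. w) -3)) :: AP :: PRIM2(mul)]; D=∅⟩
[8] ⟨S=[clo(λw. ((λv. w) -3), ∅) :: 6 :: -6]; E=∅; C=[AP :: PRIM2(mul)]; D=∅⟩
[9] ⟨S=∅; E={w↦6}; C=[((λv. w) -3)]; D=[([-6], ∅, [PRIM2(mul)])]⟩
[10] ⟨S=∅; E={w↦6}; C=[-3 :: (λv. w) :: AP]; D=[([-6], ∅, [PRIM2(mul)])]⟩
[11] ⟨S=[-3]; E={w↦6}; C=[(λv. w) :: AP]; D=[([-6], ∅, [PRIM2(mul)])]⟩
[12] ⟨S=[clo(λv. w, {w↦6}) :: -3]; E={w↦6}; C=[AP]; D=[([-6], ∅, [PRIM2(mul)])]⟩
[13] ⟨S=∅; E={v↦-3, w↦6}; C=[w]; D=[(∅, {w↦6}, ∅) :: ([-6], ∅, [PRIM2(mul)])]⟩
[14] ⟨S=[6]; E={v↦-3, w↦6}; C=∅; D=[(∅, {w↦6}, ∅) :: ([-6], ∅, [PRIM2(mul)])]⟩
[15] ⟨S=[6]; E={w↦6}; C=∅; D=[([-6], ∅, [PRIM2(mul)])]⟩
[16] ⟨S=[6 :: -6]; E=∅; C=[PRIM2(mul)]; D=∅⟩
[17] ⟨S=[-36]; E=∅; C=∅; D=∅⟩
→ final value -36

Answer: -36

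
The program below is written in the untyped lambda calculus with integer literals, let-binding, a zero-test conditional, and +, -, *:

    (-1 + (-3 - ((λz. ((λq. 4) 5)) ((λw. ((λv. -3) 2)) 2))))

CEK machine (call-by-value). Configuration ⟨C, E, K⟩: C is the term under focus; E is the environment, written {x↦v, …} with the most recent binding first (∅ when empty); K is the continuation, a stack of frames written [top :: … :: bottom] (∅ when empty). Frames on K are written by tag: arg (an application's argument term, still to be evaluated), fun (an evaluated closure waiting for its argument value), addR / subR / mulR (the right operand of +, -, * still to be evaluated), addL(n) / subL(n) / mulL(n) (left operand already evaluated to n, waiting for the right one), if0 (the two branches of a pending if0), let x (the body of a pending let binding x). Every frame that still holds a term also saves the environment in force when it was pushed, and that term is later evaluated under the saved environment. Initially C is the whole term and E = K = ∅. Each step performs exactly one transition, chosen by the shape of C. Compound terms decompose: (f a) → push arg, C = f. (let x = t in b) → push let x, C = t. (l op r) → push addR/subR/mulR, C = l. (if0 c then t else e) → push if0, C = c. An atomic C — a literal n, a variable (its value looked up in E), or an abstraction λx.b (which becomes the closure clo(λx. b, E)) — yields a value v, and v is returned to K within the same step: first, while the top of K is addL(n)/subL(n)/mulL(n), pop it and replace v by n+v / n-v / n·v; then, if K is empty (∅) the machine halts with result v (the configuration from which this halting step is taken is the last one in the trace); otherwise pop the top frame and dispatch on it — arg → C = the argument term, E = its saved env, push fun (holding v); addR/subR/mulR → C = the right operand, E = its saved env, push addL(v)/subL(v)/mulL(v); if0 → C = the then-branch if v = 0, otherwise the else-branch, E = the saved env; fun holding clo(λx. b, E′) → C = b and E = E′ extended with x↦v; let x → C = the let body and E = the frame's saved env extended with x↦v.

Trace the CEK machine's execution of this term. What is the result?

step 0: <C=(-1 + (-3 - ((λz. ((λq. 4) 5)) ((λw. ((λv. -3) 2)) 2)))), E=∅, K=∅>
step 1: <C=-1, E=∅, K=[addR]>
step 2: <C=(-3 - ((λz. ((λq. 4) 5)) ((λw. ((λv. -3) 2)) 2))), E=∅, K=[addL(-1)]>
step 3: <C=-3, E=∅, K=[subR :: addL(-1)]>
step 4: <C=((λz. ((λq. 4) 5)) ((λw. ((λv. -3) 2)) 2)), E=∅, K=[subL(-3) :: addL(-1)]>
step 5: <C=(λz. ((λq. 4) 5)), E=∅, K=[arg :: subL(-3) :: addL(-1)]>
step 6: <C=((λw. ((λv. -3) 2)) 2), E=∅, K=[fun :: subL(-3) :: addL(-1)]>
step 7: <C=(λw. ((λv. -3) 2)), E=∅, K=[arg :: fun :: subL(-3) :: addL(-1)]>
step 8: <C=2, E=∅, K=[fun :: fun :: subL(-3) :: addL(-1)]>
step 9: <C=((λv. -3) 2), E={w↦2}, K=[fun :: subL(-3) :: addL(-1)]>
step 10: <C=(λv. -3), E={w↦2}, K=[arg :: fun :: subL(-3) :: addL(-1)]>
step 11: <C=2, E={w↦2}, K=[fun :: fun :: subL(-3) :: addL(-1)]>
step 12: <C=-3, E={v↦2, w↦2}, K=[fun :: subL(-3) :: addL(-1)]>
step 13: <C=((λq. 4) 5), E={z↦-3}, K=[subL(-3) :: addL(-1)]>
step 14: <C=(λq. 4), E={z↦-3}, K=[arg :: subL(-3) :: addL(-1)]>
step 15: <C=5, E={z↦-3}, K=[fun :: subL(-3) :: addL(-1)]>
step 16: <C=4, E={q↦5, z↦-3}, K=[subL(-3) :: addL(-1)]>
→ final value -8

Answer: -8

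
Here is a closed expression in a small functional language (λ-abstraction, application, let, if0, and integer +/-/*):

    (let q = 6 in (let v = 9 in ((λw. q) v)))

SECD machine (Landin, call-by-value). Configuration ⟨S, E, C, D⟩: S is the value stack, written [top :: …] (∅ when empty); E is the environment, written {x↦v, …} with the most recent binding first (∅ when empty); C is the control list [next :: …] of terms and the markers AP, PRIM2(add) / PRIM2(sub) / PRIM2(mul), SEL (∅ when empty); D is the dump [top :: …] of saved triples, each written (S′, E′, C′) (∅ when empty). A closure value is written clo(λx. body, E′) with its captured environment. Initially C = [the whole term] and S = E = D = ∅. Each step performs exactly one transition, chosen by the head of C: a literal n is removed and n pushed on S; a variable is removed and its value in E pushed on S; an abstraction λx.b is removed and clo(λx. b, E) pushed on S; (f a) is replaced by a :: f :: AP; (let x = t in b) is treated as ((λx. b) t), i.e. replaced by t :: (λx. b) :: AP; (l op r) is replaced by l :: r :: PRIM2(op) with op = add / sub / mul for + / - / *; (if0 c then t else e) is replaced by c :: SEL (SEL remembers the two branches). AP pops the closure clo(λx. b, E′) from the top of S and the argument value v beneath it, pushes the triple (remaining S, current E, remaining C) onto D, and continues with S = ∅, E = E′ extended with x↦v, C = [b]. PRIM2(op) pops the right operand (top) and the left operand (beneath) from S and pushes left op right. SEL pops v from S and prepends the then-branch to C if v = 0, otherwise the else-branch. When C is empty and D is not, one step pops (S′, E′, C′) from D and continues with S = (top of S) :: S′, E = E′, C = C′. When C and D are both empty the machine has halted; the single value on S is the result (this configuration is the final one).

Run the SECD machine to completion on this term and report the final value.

Answer: 6

Execution trace:
t=0: <S=∅, E=∅, C=[(let q = 6 in (let v = 9 in ((λw. q) v)))], D=∅>
t=1: <S=∅, E=∅, C=[6 :: (λq. (let v = 9 in ((λw. q) v))) :: AP], D=∅>
t=2: <S=[6], E=∅, C=[(λq. (let v = 9 in ((λw. q) v))) :: AP], D=∅>
t=3: <S=[clo(λq. (let v = 9 in ((λw. q) v)), ∅) :: 6], E=∅, C=[AP], D=∅>
t=4: <S=∅, E={q↦6}, C=[(let v = 9 in ((λw. q) v))], D=[(∅, ∅, ∅)]>
t=5: <S=∅, E={q↦6}, C=[9 :: (λv. ((λw. q) v)) :: AP], D=[(∅, ∅, ∅)]>
t=6: <S=[9], E={q↦6}, C=[(λv. ((λw. q) v)) :: AP], D=[(∅, ∅, ∅)]>
t=7: <S=[clo(λv. ((λw. q) v), {q↦6}) :: 9], E={q↦6}, C=[AP], D=[(∅, ∅, ∅)]>
t=8: <S=∅, E={v↦9, q↦6}, C=[((λw. q) v)], D=[(∅, {q↦6}, ∅) :: (∅, ∅, ∅)]>
t=9: <S=∅, E={v↦9, q↦6}, C=[v :: (λw. q) :: AP], D=[(∅, {q↦6}, ∅) :: (∅, ∅, ∅)]>
t=10: <S=[9], E={v↦9, q↦6}, C=[(λw. q) :: AP], D=[(∅, {q↦6}, ∅) :: (∅, ∅, ∅)]>
t=11: <S=[clo(λw. q, {v↦9, q↦6}) :: 9], E={v↦9, q↦6}, C=[AP], D=[(∅, {q↦6}, ∅) :: (∅, ∅, ∅)]>
t=12: <S=∅, E={w↦9, v↦9, q↦6}, C=[q], D=[(∅, {v↦9, q↦6}, ∅) :: (∅, {q↦6}, ∅) :: (∅, ∅, ∅)]>
t=13: <S=[6], E={w↦9, v↦9, q↦6}, C=∅, D=[(∅, {v↦9, q↦6}, ∅) :: (∅, {q↦6}, ∅) :: (∅, ∅, ∅)]>
t=14: <S=[6], E={v↦9, q↦6}, C=∅, D=[(∅, {q↦6}, ∅) :: (∅, ∅, ∅)]>
t=15: <S=[6], E={q↦6}, C=∅, D=[(∅, ∅, ∅)]>
t=16: <S=[6], E=∅, C=∅, D=∅>
→ final value 6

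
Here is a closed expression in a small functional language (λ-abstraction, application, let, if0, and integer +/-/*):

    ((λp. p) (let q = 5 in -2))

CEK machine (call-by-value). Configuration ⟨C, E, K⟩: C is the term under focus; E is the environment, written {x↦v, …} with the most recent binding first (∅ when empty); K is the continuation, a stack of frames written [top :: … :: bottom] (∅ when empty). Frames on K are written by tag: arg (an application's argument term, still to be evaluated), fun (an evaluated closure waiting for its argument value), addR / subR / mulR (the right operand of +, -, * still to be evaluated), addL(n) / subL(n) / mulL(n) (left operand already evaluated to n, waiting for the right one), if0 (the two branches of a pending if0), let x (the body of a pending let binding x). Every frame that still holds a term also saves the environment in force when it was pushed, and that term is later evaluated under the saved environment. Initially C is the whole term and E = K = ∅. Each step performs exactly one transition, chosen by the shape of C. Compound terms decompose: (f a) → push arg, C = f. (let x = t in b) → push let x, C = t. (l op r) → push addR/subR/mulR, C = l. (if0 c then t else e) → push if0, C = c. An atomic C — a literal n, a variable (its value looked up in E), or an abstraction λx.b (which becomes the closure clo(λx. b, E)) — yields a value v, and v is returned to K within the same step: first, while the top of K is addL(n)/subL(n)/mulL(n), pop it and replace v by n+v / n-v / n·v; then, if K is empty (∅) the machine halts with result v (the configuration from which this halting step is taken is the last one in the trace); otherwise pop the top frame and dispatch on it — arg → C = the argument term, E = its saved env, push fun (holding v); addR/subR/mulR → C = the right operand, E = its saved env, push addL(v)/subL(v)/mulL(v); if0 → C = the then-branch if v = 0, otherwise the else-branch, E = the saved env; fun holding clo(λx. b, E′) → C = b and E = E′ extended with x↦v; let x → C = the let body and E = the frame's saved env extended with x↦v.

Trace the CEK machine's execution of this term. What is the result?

Answer: -2

Derivation:
[0] ⟨C=((λp. p) (let q = 5 in -2)); E=∅; K=∅⟩
[1] ⟨C=(λp. p); E=∅; K=[arg]⟩
[2] ⟨C=(let q = 5 in -2); E=∅; K=[fun]⟩
[3] ⟨C=5; E=∅; K=[let q :: fun]⟩
[4] ⟨C=-2; E={q↦5}; K=[fun]⟩
[5] ⟨C=p; E={p↦-2}; K=∅⟩
→ final value -2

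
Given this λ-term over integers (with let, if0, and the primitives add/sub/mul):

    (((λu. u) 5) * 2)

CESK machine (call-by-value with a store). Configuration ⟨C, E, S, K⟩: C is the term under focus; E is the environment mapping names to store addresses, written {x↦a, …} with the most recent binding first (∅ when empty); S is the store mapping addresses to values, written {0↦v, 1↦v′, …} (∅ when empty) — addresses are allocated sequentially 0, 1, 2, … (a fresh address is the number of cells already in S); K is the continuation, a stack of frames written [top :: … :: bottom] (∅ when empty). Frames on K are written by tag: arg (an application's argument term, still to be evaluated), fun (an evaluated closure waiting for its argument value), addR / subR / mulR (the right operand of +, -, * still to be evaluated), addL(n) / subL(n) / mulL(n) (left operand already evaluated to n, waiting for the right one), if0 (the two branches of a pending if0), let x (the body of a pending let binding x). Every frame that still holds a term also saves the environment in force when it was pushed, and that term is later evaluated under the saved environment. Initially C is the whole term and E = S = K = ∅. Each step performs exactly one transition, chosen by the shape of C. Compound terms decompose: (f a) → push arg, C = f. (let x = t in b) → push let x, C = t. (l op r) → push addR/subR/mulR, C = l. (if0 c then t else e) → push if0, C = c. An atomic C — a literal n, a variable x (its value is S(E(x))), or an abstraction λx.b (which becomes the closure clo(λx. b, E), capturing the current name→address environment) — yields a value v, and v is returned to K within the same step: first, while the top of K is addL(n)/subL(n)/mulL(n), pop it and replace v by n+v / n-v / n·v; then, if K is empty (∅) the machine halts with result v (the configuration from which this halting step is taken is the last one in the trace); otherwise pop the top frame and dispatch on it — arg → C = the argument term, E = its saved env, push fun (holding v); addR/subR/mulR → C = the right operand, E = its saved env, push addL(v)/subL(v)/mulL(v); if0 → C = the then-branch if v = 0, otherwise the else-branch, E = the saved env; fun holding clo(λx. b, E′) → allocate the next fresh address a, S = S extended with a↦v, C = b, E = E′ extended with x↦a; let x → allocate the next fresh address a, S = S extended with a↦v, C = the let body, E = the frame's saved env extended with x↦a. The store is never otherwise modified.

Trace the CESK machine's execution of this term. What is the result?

Answer: 10

Derivation:
0. [C=(((λu. u) 5) * 2) | E=∅ | S=∅ | K=∅]
1. [C=((λu. u) 5) | E=∅ | S=∅ | K=[mulR]]
2. [C=(λu. u) | E=∅ | S=∅ | K=[arg :: mulR]]
3. [C=5 | E=∅ | S=∅ | K=[fun :: mulR]]
4. [C=u | E={u↦0} | S={0↦5} | K=[mulR]]
5. [C=2 | E=∅ | S={0↦5} | K=[mulL(5)]]
→ final value 10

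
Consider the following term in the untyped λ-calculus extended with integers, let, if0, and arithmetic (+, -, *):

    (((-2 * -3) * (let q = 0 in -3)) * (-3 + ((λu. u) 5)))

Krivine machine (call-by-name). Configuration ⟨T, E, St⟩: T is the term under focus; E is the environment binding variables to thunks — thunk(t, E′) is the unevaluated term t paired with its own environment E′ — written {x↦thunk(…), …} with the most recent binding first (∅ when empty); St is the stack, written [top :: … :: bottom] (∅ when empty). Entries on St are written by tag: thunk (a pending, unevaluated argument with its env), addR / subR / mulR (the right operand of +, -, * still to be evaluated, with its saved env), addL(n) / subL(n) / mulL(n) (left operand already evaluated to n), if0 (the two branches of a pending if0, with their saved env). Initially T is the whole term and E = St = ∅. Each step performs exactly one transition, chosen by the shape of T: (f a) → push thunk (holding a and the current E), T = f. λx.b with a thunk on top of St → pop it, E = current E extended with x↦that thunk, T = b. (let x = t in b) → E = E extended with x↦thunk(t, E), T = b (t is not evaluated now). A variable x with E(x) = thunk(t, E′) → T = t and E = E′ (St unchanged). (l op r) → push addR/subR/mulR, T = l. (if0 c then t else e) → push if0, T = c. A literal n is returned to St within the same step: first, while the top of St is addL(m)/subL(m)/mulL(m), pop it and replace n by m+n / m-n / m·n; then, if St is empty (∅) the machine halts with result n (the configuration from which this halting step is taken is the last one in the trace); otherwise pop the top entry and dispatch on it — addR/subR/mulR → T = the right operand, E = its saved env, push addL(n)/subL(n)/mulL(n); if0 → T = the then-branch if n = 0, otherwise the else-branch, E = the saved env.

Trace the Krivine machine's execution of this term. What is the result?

0. [T=(((-2 * -3) * (let q = 0 in -3)) * (-3 + ((λu. u) 5))) | E=∅ | St=∅]
1. [T=((-2 * -3) * (let q = 0 in -3)) | E=∅ | St=[mulR]]
2. [T=(-2 * -3) | E=∅ | St=[mulR :: mulR]]
3. [T=-2 | E=∅ | St=[mulR :: mulR :: mulR]]
4. [T=-3 | E=∅ | St=[mulL(-2) :: mulR :: mulR]]
5. [T=(let q = 0 in -3) | E=∅ | St=[mulL(6) :: mulR]]
6. [T=-3 | E={q↦thunk(0, ∅)} | St=[mulL(6) :: mulR]]
7. [T=(-3 + ((λu. u) 5)) | E=∅ | St=[mulL(-18)]]
8. [T=-3 | E=∅ | St=[addR :: mulL(-18)]]
9. [T=((λu. u) 5) | E=∅ | St=[addL(-3) :: mulL(-18)]]
10. [T=(λu. u) | E=∅ | St=[thunk :: addL(-3) :: mulL(-18)]]
11. [T=u | E={u↦thunk(5, ∅)} | St=[addL(-3) :: mulL(-18)]]
12. [T=5 | E=∅ | St=[addL(-3) :: mulL(-18)]]
→ final value -36

Answer: -36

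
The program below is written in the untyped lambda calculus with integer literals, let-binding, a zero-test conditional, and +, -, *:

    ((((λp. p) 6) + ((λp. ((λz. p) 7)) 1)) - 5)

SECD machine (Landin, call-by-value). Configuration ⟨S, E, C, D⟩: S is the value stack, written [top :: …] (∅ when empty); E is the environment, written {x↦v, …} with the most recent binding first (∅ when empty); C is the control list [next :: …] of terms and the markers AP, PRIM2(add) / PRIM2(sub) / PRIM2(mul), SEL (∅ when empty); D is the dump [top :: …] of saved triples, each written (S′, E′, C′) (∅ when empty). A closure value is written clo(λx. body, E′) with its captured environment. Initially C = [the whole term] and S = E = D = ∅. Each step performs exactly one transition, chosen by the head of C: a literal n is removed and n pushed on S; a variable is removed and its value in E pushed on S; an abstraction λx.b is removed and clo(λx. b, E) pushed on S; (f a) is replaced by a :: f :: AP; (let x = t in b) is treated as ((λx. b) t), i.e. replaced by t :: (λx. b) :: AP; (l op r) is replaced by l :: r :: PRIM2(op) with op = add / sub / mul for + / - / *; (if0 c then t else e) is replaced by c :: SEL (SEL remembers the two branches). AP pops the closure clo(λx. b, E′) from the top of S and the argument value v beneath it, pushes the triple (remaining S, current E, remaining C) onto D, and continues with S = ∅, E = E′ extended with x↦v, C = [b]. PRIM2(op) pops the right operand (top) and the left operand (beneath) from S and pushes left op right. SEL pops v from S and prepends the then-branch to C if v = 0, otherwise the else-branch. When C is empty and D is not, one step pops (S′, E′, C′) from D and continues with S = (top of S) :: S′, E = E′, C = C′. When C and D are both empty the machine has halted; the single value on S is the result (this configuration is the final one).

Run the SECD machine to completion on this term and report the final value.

[0] <S=∅, E=∅, C=[((((λp. p) 6) + ((λp. ((λz. p) 7)) 1)) - 5)], D=∅>
[1] <S=∅, E=∅, C=[(((λp. p) 6) + ((λp. ((λz. p) 7)) 1)) :: 5 :: PRIM2(sub)], D=∅>
[2] <S=∅, E=∅, C=[((λp. p) 6) :: ((λp. ((λz. p) 7)) 1) :: PRIM2(add) :: 5 :: PRIM2(sub)], D=∅>
[3] <S=∅, E=∅, C=[6 :: (λp. p) :: AP :: ((λp. ((λz. p) 7)) 1) :: PRIM2(add) :: 5 :: PRIM2(sub)], D=∅>
[4] <S=[6], E=∅, C=[(λp. p) :: AP :: ((λp. ((λz. p) 7)) 1) :: PRIM2(add) :: 5 :: PRIM2(sub)], D=∅>
[5] <S=[clo(λp. p, ∅) :: 6], E=∅, C=[AP :: ((λp. ((λz. p) 7)) 1) :: PRIM2(add) :: 5 :: PRIM2(sub)], D=∅>
[6] <S=∅, E={p↦6}, C=[p], D=[(∅, ∅, [((λp. ((λz. p) 7)) 1) :: PRIM2(add) :: 5 :: PRIM2(sub)])]>
[7] <S=[6], E={p↦6}, C=∅, D=[(∅, ∅, [((λp. ((λz. p) 7)) 1) :: PRIM2(add) :: 5 :: PRIM2(sub)])]>
[8] <S=[6], E=∅, C=[((λp. ((λz. p) 7)) 1) :: PRIM2(add) :: 5 :: PRIM2(sub)], D=∅>
[9] <S=[6], E=∅, C=[1 :: (λp. ((λz. p) 7)) :: AP :: PRIM2(add) :: 5 :: PRIM2(sub)], D=∅>
[10] <S=[1 :: 6], E=∅, C=[(λp. ((λz. p) 7)) :: AP :: PRIM2(add) :: 5 :: PRIM2(sub)], D=∅>
[11] <S=[clo(λp. ((λz. p) 7), ∅) :: 1 :: 6], E=∅, C=[AP :: PRIM2(add) :: 5 :: PRIM2(sub)], D=∅>
[12] <S=∅, E={p↦1}, C=[((λz. p) 7)], D=[([6], ∅, [PRIM2(add) :: 5 :: PRIM2(sub)])]>
[13] <S=∅, E={p↦1}, C=[7 :: (λz. p) :: AP], D=[([6], ∅, [PRIM2(add) :: 5 :: PRIM2(sub)])]>
[14] <S=[7], E={p↦1}, C=[(λz. p) :: AP], D=[([6], ∅, [PRIM2(add) :: 5 :: PRIM2(sub)])]>
[15] <S=[clo(λz. p, {p↦1}) :: 7], E={p↦1}, C=[AP], D=[([6], ∅, [PRIM2(add) :: 5 :: PRIM2(sub)])]>
[16] <S=∅, E={z↦7, p↦1}, C=[p], D=[(∅, {p↦1}, ∅) :: ([6], ∅, [PRIM2(add) :: 5 :: PRIM2(sub)])]>
[17] <S=[1], E={z↦7, p↦1}, C=∅, D=[(∅, {p↦1}, ∅) :: ([6], ∅, [PRIM2(add) :: 5 :: PRIM2(sub)])]>
[18] <S=[1], E={p↦1}, C=∅, D=[([6], ∅, [PRIM2(add) :: 5 :: PRIM2(sub)])]>
[19] <S=[1 :: 6], E=∅, C=[PRIM2(add) :: 5 :: PRIM2(sub)], D=∅>
[20] <S=[7], E=∅, C=[5 :: PRIM2(sub)], D=∅>
[21] <S=[5 :: 7], E=∅, C=[PRIM2(sub)], D=∅>
[22] <S=[2], E=∅, C=∅, D=∅>
→ final value 2

Answer: 2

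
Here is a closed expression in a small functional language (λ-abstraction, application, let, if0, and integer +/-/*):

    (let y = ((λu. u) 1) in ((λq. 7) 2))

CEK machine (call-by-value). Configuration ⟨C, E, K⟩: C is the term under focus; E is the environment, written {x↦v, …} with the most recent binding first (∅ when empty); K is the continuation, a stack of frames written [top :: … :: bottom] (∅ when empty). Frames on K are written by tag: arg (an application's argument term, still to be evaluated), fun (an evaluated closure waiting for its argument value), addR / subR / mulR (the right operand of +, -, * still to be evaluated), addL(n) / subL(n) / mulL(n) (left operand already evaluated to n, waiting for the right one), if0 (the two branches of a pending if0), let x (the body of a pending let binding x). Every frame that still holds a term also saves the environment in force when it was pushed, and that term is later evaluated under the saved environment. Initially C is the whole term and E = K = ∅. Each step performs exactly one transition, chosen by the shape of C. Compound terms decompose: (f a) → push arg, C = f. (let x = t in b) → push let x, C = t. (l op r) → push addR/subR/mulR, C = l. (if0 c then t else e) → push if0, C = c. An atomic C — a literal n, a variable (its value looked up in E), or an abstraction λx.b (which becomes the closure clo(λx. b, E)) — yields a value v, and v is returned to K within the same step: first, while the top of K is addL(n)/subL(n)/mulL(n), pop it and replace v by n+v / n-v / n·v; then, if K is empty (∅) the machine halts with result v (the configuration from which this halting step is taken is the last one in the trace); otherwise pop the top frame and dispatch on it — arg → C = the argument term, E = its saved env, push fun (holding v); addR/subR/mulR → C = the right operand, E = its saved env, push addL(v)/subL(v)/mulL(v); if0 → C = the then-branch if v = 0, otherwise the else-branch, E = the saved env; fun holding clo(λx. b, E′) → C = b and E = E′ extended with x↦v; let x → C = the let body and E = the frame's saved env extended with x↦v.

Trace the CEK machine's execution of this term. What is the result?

[0] ⟨C=(let y = ((λu. u) 1) in ((λq. 7) 2)); E=∅; K=∅⟩
[1] ⟨C=((λu. u) 1); E=∅; K=[let y]⟩
[2] ⟨C=(λu. u); E=∅; K=[arg :: let y]⟩
[3] ⟨C=1; E=∅; K=[fun :: let y]⟩
[4] ⟨C=u; E={u↦1}; K=[let y]⟩
[5] ⟨C=((λq. 7) 2); E={y↦1}; K=∅⟩
[6] ⟨C=(λq. 7); E={y↦1}; K=[arg]⟩
[7] ⟨C=2; E={y↦1}; K=[fun]⟩
[8] ⟨C=7; E={q↦2, y↦1}; K=∅⟩
→ final value 7

Answer: 7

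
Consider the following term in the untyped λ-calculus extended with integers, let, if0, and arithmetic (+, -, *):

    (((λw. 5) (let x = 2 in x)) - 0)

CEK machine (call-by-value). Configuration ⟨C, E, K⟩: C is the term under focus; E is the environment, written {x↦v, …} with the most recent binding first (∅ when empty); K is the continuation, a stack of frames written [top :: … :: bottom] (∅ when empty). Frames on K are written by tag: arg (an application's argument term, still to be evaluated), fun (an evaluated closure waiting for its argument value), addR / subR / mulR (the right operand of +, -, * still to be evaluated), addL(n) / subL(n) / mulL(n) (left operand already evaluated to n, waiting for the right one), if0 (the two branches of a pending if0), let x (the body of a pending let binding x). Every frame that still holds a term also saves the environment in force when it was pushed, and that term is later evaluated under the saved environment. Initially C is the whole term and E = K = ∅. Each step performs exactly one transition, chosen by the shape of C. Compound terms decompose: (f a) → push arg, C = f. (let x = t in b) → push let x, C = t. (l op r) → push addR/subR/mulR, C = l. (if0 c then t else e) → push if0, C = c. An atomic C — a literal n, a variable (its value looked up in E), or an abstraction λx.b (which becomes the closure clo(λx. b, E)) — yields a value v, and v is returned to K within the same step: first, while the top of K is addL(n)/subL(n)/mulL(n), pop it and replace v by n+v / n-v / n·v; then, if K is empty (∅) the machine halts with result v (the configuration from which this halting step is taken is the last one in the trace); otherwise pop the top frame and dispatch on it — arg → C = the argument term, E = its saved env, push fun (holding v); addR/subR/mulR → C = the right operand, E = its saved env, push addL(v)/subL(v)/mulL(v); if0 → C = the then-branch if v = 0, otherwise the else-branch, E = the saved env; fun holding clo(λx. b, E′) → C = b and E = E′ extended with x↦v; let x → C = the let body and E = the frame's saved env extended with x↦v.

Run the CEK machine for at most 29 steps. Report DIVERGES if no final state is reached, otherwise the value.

Answer: 5

Machine steps:
t=0: [C=(((λw. 5) (let x = 2 in x)) - 0) | E=∅ | K=∅]
t=1: [C=((λw. 5) (let x = 2 in x)) | E=∅ | K=[subR]]
t=2: [C=(λw. 5) | E=∅ | K=[arg :: subR]]
t=3: [C=(let x = 2 in x) | E=∅ | K=[fun :: subR]]
t=4: [C=2 | E=∅ | K=[let x :: fun :: subR]]
t=5: [C=x | E={x↦2} | K=[fun :: subR]]
t=6: [C=5 | E={w↦2} | K=[subR]]
t=7: [C=0 | E=∅ | K=[subL(5)]]
→ final value 5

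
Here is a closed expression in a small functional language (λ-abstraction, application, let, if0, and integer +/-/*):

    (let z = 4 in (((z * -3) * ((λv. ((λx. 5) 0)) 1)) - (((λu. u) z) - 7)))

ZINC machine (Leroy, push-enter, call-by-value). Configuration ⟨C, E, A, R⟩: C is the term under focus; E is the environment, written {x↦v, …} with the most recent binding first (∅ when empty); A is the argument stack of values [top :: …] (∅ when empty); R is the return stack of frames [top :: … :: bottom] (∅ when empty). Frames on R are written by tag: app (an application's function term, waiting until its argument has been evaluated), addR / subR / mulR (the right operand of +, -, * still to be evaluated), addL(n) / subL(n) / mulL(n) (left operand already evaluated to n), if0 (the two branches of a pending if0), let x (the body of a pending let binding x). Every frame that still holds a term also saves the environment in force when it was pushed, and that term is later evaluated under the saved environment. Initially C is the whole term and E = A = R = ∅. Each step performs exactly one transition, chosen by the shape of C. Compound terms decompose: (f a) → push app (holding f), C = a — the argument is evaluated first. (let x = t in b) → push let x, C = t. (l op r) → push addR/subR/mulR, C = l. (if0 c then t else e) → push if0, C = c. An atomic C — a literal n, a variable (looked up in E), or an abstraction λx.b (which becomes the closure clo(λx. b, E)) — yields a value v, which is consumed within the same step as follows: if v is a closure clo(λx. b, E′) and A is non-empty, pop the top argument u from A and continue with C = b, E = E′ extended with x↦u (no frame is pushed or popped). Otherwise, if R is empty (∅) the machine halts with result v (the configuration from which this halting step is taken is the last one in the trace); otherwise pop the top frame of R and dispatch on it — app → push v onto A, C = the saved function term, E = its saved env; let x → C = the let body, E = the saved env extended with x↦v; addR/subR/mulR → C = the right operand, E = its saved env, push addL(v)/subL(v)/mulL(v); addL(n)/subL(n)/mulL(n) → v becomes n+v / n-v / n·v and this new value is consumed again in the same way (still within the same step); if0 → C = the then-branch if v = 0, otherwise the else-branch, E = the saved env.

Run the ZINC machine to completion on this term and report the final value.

Answer: -57

Derivation:
[0] [C=(let z = 4 in (((z * -3) * ((λv. ((λx. 5) 0)) 1)) - (((λu. u) z) - 7))) | E=∅ | A=∅ | R=∅]
[1] [C=4 | E=∅ | A=∅ | R=[let z]]
[2] [C=(((z * -3) * ((λv. ((λx. 5) 0)) 1)) - (((λu. u) z) - 7)) | E={z↦4} | A=∅ | R=∅]
[3] [C=((z * -3) * ((λv. ((λx. 5) 0)) 1)) | E={z↦4} | A=∅ | R=[subR]]
[4] [C=(z * -3) | E={z↦4} | A=∅ | R=[mulR :: subR]]
[5] [C=z | E={z↦4} | A=∅ | R=[mulR :: mulR :: subR]]
[6] [C=-3 | E={z↦4} | A=∅ | R=[mulL(4) :: mulR :: subR]]
[7] [C=((λv. ((λx. 5) 0)) 1) | E={z↦4} | A=∅ | R=[mulL(-12) :: subR]]
[8] [C=1 | E={z↦4} | A=∅ | R=[app :: mulL(-12) :: subR]]
[9] [C=(λv. ((λx. 5) 0)) | E={z↦4} | A=[1] | R=[mulL(-12) :: subR]]
[10] [C=((λx. 5) 0) | E={v↦1, z↦4} | A=∅ | R=[mulL(-12) :: subR]]
[11] [C=0 | E={v↦1, z↦4} | A=∅ | R=[app :: mulL(-12) :: subR]]
[12] [C=(λx. 5) | E={v↦1, z↦4} | A=[0] | R=[mulL(-12) :: subR]]
[13] [C=5 | E={x↦0, v↦1, z↦4} | A=∅ | R=[mulL(-12) :: subR]]
[14] [C=(((λu. u) z) - 7) | E={z↦4} | A=∅ | R=[subL(-60)]]
[15] [C=((λu. u) z) | E={z↦4} | A=∅ | R=[subR :: subL(-60)]]
[16] [C=z | E={z↦4} | A=∅ | R=[app :: subR :: subL(-60)]]
[17] [C=(λu. u) | E={z↦4} | A=[4] | R=[subR :: subL(-60)]]
[18] [C=u | E={u↦4, z↦4} | A=∅ | R=[subR :: subL(-60)]]
[19] [C=7 | E={z↦4} | A=∅ | R=[subL(4) :: subL(-60)]]
→ final value -57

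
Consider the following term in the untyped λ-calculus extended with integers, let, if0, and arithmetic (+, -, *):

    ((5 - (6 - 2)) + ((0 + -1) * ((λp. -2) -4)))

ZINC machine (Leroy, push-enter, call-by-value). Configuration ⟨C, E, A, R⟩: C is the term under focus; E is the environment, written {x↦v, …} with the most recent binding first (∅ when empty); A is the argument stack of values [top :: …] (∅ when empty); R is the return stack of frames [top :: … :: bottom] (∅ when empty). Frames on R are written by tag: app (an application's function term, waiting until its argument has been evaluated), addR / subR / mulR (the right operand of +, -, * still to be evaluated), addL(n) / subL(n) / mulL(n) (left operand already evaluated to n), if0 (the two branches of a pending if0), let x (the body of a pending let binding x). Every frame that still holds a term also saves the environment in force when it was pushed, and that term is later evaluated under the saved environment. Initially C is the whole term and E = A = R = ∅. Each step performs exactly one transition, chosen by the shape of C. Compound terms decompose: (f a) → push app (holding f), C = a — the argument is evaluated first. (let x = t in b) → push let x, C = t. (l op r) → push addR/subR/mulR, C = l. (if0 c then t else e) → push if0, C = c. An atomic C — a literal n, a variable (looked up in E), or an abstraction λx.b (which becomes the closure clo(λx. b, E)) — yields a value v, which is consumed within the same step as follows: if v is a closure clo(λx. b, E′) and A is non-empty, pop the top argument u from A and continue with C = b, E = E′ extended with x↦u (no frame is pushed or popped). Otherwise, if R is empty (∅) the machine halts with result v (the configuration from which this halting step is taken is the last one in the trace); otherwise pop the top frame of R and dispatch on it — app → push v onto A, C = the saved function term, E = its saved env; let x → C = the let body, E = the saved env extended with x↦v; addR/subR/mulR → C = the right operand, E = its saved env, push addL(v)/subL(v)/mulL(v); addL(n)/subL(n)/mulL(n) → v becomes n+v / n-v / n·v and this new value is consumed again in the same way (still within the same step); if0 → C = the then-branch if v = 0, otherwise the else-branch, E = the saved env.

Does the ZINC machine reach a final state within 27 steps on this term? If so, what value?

[0] <C=((5 - (6 - 2)) + ((0 + -1) * ((λp. -2) -4))), E=∅, A=∅, R=∅>
[1] <C=(5 - (6 - 2)), E=∅, A=∅, R=[addR]>
[2] <C=5, E=∅, A=∅, R=[subR :: addR]>
[3] <C=(6 - 2), E=∅, A=∅, R=[subL(5) :: addR]>
[4] <C=6, E=∅, A=∅, R=[subR :: subL(5) :: addR]>
[5] <C=2, E=∅, A=∅, R=[subL(6) :: subL(5) :: addR]>
[6] <C=((0 + -1) * ((λp. -2) -4)), E=∅, A=∅, R=[addL(1)]>
[7] <C=(0 + -1), E=∅, A=∅, R=[mulR :: addL(1)]>
[8] <C=0, E=∅, A=∅, R=[addR :: mulR :: addL(1)]>
[9] <C=-1, E=∅, A=∅, R=[addL(0) :: mulR :: addL(1)]>
[10] <C=((λp. -2) -4), E=∅, A=∅, R=[mulL(-1) :: addL(1)]>
[11] <C=-4, E=∅, A=∅, R=[app :: mulL(-1) :: addL(1)]>
[12] <C=(λp. -2), E=∅, A=[-4], R=[mulL(-1) :: addL(1)]>
[13] <C=-2, E={p↦-4}, A=∅, R=[mulL(-1) :: addL(1)]>
→ final value 3

Answer: 3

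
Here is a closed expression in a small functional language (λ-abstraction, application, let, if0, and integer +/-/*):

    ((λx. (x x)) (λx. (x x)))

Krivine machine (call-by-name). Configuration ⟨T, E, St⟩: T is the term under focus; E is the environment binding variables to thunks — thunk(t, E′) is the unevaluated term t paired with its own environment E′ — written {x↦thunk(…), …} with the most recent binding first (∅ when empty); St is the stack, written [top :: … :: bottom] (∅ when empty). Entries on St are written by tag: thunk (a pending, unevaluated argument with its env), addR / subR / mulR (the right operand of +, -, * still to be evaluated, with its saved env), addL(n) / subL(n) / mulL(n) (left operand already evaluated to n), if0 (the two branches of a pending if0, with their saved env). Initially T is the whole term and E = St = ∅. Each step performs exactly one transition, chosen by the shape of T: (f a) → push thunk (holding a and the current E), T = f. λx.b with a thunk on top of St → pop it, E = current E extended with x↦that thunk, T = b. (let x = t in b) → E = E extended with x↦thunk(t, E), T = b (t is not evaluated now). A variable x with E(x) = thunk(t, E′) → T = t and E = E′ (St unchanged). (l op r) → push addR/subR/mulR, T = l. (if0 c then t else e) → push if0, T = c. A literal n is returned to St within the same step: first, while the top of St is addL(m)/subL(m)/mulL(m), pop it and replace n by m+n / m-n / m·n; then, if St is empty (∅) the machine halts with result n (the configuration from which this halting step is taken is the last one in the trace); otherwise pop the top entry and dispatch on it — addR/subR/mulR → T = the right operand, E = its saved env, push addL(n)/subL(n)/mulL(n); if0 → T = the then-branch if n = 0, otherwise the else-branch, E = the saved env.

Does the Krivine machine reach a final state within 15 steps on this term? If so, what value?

[0] ⟨T=((λx. (x x)) (λx. (x x))); E=∅; St=∅⟩
[1] ⟨T=(λx. (x x)); E=∅; St=[thunk]⟩
[2] ⟨T=(x x); E={x↦thunk((λx. (x x)), ∅)}; St=∅⟩
[3] ⟨T=x; E={x↦thunk((λx. (x x)), ∅)}; St=[thunk]⟩
[4] ⟨T=(λx. (x x)); E=∅; St=[thunk]⟩
[5] ⟨T=(x x); E={x↦thunk(x, {x↦thunk((λx. (x x)), ∅)})}; St=∅⟩
[6] ⟨T=x; E={x↦thunk(x, {x↦thunk((λx. (x x)), ∅)})}; St=[thunk]⟩
[7] ⟨T=x; E={x↦thunk((λx. (x x)), ∅)}; St=[thunk]⟩
[8] ⟨T=(λx. (x x)); E=∅; St=[thunk]⟩
[9] ⟨T=(x x); E={x↦thunk(x, {x↦thunk(x, {x↦thunk((λx. (x x)), ∅)})})}; St=∅⟩
[10] ⟨T=x; E={x↦thunk(x, {x↦thunk(x, {x↦thunk((λx. (x x)), ∅)})})}; St=[thunk]⟩
[11] ⟨T=x; E={x↦thunk(x, {x↦thunk((λx. (x x)), ∅)})}; St=[thunk]⟩
[12] ⟨T=x; E={x↦thunk((λx. (x x)), ∅)}; St=[thunk]⟩
[13] ⟨T=(λx. (x x)); E=∅; St=[thunk]⟩
[14] ⟨T=(x x); E={x↦thunk(x, {x↦thunk(x, {x↦thunk(x, {x↦thunk((λx. (x x)), ∅)})})})}; St=∅⟩
[15] ⟨T=x; E={x↦thunk(x, {x↦thunk(x, {x↦thunk(x, {x↦thunk((λx. (x x)), ∅)})})})}; St=[thunk]⟩
→ 15 transitions taken and the configuration is still not final: no result within 15 steps

Answer: DIVERGES (no final state within 15 steps)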